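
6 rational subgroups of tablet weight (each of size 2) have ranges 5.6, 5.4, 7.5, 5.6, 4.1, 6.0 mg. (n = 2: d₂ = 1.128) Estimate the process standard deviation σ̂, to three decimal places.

R̄ = (5.6 + 5.4 + 7.5 + 5.6 + 4.1 + 6.0) / 6 = 5.7000
σ̂ = R̄ / d₂ = 5.7000 / 1.128 = 5.0532

5.053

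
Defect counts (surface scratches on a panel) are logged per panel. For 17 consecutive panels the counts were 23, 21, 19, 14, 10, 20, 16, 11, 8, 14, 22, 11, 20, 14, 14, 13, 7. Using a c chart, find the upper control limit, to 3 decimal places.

c̄ = (23 + 21 + 19 + 14 + 10 + 20 + 16 + 11 + 8 + 14 + 22 + 11 + 20 + 14 + 14 + 13 + 7) / 17 = 257 / 17 = 15.1176
UCL = c̄ + 3√c̄ = 15.1176 + 3 × √15.1176 = 15.1176 + 3 × 3.8881 = 26.7821

26.782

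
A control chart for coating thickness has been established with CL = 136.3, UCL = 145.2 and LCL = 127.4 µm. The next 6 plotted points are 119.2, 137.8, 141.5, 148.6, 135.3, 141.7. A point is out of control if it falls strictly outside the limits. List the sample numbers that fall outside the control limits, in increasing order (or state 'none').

1, 4

Compare each point to [127.4, 145.2]: sample 1 = 119.2 < LCL; sample 4 = 148.6 > UCL.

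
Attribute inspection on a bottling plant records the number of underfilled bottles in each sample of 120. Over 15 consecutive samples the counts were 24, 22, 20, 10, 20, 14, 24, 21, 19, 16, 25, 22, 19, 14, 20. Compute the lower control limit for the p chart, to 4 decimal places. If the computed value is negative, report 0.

p̄ = Σdᵢ / (k·n) = 290 / (15 × 120) = 0.16111
LCL = p̄ − 3·√(p̄(1−p̄)/n) = 0.16111 − 3 × 0.03356 = 0.06043

0.0604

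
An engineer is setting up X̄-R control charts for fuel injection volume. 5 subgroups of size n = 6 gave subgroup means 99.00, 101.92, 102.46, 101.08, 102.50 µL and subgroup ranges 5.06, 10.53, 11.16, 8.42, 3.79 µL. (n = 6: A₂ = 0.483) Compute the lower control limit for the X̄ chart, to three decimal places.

97.628

X̄̄ = (99.00 + 101.92 + 102.46 + 101.08 + 102.50) / 5 = 506.9600 / 5 = 101.3920
R̄ = (5.06 + 10.53 + 11.16 + 8.42 + 3.79) / 5 = 38.9600 / 5 = 7.7920
LCL = X̄̄ − A₂·R̄ = 101.3920 − 0.483 × 7.7920 = 97.6285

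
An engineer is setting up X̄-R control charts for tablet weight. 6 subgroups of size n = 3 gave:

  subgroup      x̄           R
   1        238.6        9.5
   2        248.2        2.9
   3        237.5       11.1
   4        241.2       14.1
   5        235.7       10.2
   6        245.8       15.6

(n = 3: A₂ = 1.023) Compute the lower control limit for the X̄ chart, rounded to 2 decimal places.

230.36

X̄̄ = (238.6 + 248.2 + 237.5 + 241.2 + 235.7 + 245.8) / 6 = 1447.0000 / 6 = 241.1667
R̄ = (9.5 + 2.9 + 11.1 + 14.1 + 10.2 + 15.6) / 6 = 63.4000 / 6 = 10.5667
LCL = X̄̄ − A₂·R̄ = 241.1667 − 1.023 × 10.5667 = 230.3570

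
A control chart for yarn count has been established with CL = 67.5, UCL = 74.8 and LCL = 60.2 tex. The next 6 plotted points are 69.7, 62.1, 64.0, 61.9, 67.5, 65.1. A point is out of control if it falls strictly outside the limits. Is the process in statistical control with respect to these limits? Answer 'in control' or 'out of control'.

in control

All 6 points lie within [60.2, 74.8].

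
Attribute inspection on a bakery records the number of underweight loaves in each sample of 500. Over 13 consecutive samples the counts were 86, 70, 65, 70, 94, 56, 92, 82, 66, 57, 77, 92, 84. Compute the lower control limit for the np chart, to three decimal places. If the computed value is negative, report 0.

52.117

p̄ = Σdᵢ / (k·n) = 991 / (13 × 500) = 0.15246
LCL = np̄ − 3·√(np̄(1−p̄)) = 76.2308 − 3 × 8.0379 = 52.1169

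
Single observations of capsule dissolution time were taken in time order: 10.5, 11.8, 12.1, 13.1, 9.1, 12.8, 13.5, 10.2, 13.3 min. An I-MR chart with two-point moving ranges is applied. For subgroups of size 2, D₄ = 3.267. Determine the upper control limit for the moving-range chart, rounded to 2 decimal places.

Moving ranges: 1.3, 0.3, 1.0, 4.0, 3.7, 0.7, 3.3, 3.1; M̄R̄ = 17.4000 / 8 = 2.1750
UCL_MR = D₄·M̄R̄ = 3.267 × 2.1750 = 7.1057

7.11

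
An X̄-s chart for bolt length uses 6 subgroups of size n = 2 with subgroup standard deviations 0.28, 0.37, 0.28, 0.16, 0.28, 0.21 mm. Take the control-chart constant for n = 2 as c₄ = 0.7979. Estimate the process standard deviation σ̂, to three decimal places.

s̄ = (0.28 + 0.37 + 0.28 + 0.16 + 0.28 + 0.21) / 6 = 0.2633
σ̂ = s̄ / c₄ = 0.2633 / 0.7979 = 0.3300

0.330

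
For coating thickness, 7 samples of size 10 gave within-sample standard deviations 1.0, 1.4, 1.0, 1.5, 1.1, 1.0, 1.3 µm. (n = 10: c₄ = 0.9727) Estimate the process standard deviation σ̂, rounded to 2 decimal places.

1.22

s̄ = (1.0 + 1.4 + 1.0 + 1.5 + 1.1 + 1.0 + 1.3) / 7 = 1.1857
σ̂ = s̄ / c₄ = 1.1857 / 0.9727 = 1.2190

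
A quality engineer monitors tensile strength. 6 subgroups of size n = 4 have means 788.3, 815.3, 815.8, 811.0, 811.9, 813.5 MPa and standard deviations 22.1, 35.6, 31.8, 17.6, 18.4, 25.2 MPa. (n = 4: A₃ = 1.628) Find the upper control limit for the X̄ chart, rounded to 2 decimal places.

X̄̄ = (788.3 + 815.3 + 815.8 + 811.0 + 811.9 + 813.5) / 6 = 809.3000
s̄ = (22.1 + 35.6 + 31.8 + 17.6 + 18.4 + 25.2) / 6 = 25.1167
UCL = X̄̄ + A₃·s̄ = 809.3000 + 1.628 × 25.1167 = 850.1899

850.19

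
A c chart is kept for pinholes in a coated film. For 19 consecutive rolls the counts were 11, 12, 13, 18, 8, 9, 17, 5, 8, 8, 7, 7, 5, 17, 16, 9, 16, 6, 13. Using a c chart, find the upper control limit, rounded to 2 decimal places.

c̄ = (11 + 12 + 13 + 18 + 8 + 9 + 17 + 5 + 8 + 8 + 7 + 7 + 5 + 17 + 16 + 9 + 16 + 6 + 13) / 19 = 205 / 19 = 10.7895
UCL = c̄ + 3√c̄ = 10.7895 + 3 × √10.7895 = 10.7895 + 3 × 3.2847 = 20.6437

20.64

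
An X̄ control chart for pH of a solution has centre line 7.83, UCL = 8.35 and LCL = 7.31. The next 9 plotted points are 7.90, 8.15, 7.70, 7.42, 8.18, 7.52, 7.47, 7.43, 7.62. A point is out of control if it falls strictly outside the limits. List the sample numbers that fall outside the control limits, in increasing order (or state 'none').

none

All 9 points lie within [7.31, 8.35].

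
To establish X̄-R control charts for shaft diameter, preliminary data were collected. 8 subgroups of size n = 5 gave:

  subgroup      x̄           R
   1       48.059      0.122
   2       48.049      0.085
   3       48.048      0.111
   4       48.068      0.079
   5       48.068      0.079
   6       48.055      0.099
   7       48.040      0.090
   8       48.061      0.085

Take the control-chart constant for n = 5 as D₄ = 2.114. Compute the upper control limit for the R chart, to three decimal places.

R̄ = (0.122 + 0.085 + 0.111 + 0.079 + 0.079 + 0.099 + 0.090 + 0.085) / 8 = 0.7500 / 8 = 0.0938
UCL_R = D₄·R̄ = 2.114 × 0.0938 = 0.1982

0.198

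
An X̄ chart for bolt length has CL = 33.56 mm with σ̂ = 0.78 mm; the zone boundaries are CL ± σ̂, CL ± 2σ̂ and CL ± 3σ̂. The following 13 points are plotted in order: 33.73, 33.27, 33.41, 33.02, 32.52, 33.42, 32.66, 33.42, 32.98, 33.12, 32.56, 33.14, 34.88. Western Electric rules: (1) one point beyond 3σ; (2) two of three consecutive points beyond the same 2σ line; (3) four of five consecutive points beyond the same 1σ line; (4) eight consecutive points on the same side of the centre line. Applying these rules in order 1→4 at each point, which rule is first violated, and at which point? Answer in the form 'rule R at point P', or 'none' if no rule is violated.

Zone of each point (C = within 1σ̂, B = 1σ̂–2σ̂, A = 2σ̂–3σ̂, * = beyond 3σ̂; sign = side of CL): 1:+C, 2:-C, 3:-C, 4:-C, 5:-B, 6:-C, 7:-B, 8:-C, 9:-C, 10:-C, 11:-B, 12:-C, 13:+B
Rule 4 (eight consecutive points on the same side of the centre line) is satisfied at point 9.

rule 4 at point 9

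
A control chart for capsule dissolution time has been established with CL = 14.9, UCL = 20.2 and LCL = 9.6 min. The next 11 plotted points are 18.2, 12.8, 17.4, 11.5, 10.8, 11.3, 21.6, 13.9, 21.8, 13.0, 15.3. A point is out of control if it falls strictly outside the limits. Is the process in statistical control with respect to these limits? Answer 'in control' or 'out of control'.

Compare each point to [9.6, 20.2]: sample 7 = 21.6 > UCL; sample 9 = 21.8 > UCL.

out of control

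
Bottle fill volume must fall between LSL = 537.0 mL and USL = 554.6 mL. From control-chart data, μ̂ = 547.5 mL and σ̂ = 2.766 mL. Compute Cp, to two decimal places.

1.06

Cp = (USL − LSL) / (6σ̂) = (554.6 − 537.0) / (6 × 2.766) = 17.6000 / 16.5960 = 1.0605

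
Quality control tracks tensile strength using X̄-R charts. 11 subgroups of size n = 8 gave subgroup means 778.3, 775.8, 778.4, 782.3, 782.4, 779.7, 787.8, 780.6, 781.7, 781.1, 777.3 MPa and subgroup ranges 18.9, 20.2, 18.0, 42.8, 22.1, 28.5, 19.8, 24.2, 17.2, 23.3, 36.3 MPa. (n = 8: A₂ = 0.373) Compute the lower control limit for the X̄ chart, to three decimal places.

771.291

X̄̄ = (778.3 + 775.8 + 778.4 + 782.3 + 782.4 + 779.7 + 787.8 + 780.6 + 781.7 + 781.1 + 777.3) / 11 = 8585.4000 / 11 = 780.4909
R̄ = (18.9 + 20.2 + 18.0 + 42.8 + 22.1 + 28.5 + 19.8 + 24.2 + 17.2 + 23.3 + 36.3) / 11 = 271.3000 / 11 = 24.6636
LCL = X̄̄ − A₂·R̄ = 780.4909 − 0.373 × 24.6636 = 771.2914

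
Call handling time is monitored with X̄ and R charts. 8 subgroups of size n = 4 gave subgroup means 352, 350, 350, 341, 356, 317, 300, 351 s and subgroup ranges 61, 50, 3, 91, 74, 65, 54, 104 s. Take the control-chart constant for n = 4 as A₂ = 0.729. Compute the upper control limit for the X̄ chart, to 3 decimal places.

X̄̄ = (352 + 350 + 350 + 341 + 356 + 317 + 300 + 351) / 8 = 2717.0000 / 8 = 339.6250
R̄ = (61 + 50 + 3 + 91 + 74 + 65 + 54 + 104) / 8 = 502.0000 / 8 = 62.7500
UCL = X̄̄ + A₂·R̄ = 339.6250 + 0.729 × 62.7500 = 385.3698

385.370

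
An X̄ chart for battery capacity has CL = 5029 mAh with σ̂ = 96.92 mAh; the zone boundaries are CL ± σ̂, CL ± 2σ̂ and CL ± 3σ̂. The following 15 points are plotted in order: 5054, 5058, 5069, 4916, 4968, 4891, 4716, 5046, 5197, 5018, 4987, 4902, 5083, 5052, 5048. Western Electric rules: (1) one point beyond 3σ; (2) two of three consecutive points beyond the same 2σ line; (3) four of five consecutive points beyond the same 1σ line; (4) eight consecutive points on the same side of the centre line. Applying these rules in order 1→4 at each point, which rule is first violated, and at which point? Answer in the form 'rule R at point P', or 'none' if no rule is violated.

rule 1 at point 7

Zone of each point (C = within 1σ̂, B = 1σ̂–2σ̂, A = 2σ̂–3σ̂, * = beyond 3σ̂; sign = side of CL): 1:+C, 2:+C, 3:+C, 4:-B, 5:-C, 6:-B, 7:-*, 8:+C, 9:+B, 10:-C, 11:-C, 12:-B, 13:+C, 14:+C, 15:+C
Rule 1 (one point beyond the 3σ limits) is satisfied at point 7.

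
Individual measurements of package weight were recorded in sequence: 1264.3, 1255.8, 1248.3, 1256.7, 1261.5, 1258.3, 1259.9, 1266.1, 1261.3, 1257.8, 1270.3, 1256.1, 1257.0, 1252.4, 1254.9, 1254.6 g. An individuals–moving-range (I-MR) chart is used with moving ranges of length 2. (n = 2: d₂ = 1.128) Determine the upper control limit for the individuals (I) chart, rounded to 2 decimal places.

1273.26

X̄ = (1264.3 + 1255.8 + 1248.3 + 1256.7 + 1261.5 + 1258.3 + 1259.9 + 1266.1 + 1261.3 + 1257.8 + 1270.3 + 1256.1 + 1257.0 + 1252.4 + 1254.9 + 1254.6) / 16 = 1258.4562
Moving ranges: 8.5, 7.5, 8.4, 4.8, 3.2, 1.6, 6.2, 4.8, 3.5, 12.5, 14.2, 0.9, 4.6, 2.5, 0.3; M̄R̄ = 83.5000 / 15 = 5.5667
UCL = X̄ + 3·M̄R̄/d₂ = 1258.4562 + 3 × 5.5667 / 1.128 = 1273.2612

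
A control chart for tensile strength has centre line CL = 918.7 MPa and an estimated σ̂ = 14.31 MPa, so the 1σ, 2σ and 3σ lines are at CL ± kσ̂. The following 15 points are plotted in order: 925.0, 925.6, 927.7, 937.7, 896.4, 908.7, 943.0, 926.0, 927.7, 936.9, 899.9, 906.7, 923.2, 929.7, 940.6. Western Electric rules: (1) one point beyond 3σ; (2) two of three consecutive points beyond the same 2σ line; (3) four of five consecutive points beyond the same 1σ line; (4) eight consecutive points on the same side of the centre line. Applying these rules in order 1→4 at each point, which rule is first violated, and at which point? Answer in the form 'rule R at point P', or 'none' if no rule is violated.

Zone of each point (C = within 1σ̂, B = 1σ̂–2σ̂, A = 2σ̂–3σ̂, * = beyond 3σ̂; sign = side of CL): 1:+C, 2:+C, 3:+C, 4:+B, 5:-B, 6:-C, 7:+B, 8:+C, 9:+C, 10:+B, 11:-B, 12:-C, 13:+C, 14:+C, 15:+B
No rule fires across all 15 points.

none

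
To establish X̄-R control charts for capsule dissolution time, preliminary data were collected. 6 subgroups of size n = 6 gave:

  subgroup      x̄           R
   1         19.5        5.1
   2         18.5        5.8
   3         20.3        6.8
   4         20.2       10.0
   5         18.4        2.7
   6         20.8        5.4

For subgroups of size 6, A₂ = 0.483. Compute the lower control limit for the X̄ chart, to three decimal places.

X̄̄ = (19.5 + 18.5 + 20.3 + 20.2 + 18.4 + 20.8) / 6 = 117.7000 / 6 = 19.6167
R̄ = (5.1 + 5.8 + 6.8 + 10.0 + 2.7 + 5.4) / 6 = 35.8000 / 6 = 5.9667
LCL = X̄̄ − A₂·R̄ = 19.6167 − 0.483 × 5.9667 = 16.7348

16.735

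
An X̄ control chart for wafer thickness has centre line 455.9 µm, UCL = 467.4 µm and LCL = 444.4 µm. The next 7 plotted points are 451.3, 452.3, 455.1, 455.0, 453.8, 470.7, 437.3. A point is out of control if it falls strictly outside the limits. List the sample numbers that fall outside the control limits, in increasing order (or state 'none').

Compare each point to [444.4, 467.4]: sample 6 = 470.7 > UCL; sample 7 = 437.3 < LCL.

6, 7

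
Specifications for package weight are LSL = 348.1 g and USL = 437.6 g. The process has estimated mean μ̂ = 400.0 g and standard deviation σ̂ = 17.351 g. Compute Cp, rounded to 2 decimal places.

0.86

Cp = (USL − LSL) / (6σ̂) = (437.6 − 348.1) / (6 × 17.351) = 89.5000 / 104.1060 = 0.8597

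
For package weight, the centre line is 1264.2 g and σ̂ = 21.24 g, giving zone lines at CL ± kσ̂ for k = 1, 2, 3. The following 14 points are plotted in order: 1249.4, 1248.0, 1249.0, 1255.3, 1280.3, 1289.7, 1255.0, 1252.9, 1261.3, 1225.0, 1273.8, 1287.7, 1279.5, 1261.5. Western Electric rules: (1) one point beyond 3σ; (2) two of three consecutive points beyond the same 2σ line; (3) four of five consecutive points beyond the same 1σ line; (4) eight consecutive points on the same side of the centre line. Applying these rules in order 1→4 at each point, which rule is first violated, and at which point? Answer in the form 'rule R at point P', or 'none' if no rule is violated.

Zone of each point (C = within 1σ̂, B = 1σ̂–2σ̂, A = 2σ̂–3σ̂, * = beyond 3σ̂; sign = side of CL): 1:-C, 2:-C, 3:-C, 4:-C, 5:+C, 6:+B, 7:-C, 8:-C, 9:-C, 10:-B, 11:+C, 12:+B, 13:+C, 14:-C
No rule fires across all 14 points.

none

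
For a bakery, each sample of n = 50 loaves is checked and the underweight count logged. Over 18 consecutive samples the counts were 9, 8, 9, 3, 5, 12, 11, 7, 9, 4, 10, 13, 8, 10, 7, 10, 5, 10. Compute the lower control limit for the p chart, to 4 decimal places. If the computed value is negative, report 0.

0.0086

p̄ = Σdᵢ / (k·n) = 150 / (18 × 50) = 0.16667
LCL = p̄ − 3·√(p̄(1−p̄)/n) = 0.16667 − 3 × 0.05270 = 0.00855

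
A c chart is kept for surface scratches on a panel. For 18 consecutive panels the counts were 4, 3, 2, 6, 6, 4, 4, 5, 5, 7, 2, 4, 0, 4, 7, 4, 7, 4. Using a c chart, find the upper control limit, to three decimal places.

10.578

c̄ = (4 + 3 + 2 + 6 + 6 + 4 + 4 + 5 + 5 + 7 + 2 + 4 + 0 + 4 + 7 + 4 + 7 + 4) / 18 = 78 / 18 = 4.3333
UCL = c̄ + 3√c̄ = 4.3333 + 3 × √4.3333 = 4.3333 + 3 × 2.0817 = 10.5783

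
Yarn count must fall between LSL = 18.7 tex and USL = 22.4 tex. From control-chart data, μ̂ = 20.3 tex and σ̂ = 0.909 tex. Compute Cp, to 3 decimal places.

Cp = (USL − LSL) / (6σ̂) = (22.4 − 18.7) / (6 × 0.909) = 3.7000 / 5.4540 = 0.6784

0.678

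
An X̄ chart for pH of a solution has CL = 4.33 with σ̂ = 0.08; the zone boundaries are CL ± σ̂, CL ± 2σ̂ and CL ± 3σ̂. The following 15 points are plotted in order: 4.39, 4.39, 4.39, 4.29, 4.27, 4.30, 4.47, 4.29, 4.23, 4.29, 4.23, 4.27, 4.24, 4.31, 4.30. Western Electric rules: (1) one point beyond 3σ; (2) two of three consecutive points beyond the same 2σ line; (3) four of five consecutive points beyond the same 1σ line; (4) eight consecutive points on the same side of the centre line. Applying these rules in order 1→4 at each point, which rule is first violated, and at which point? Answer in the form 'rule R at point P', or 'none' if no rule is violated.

Zone of each point (C = within 1σ̂, B = 1σ̂–2σ̂, A = 2σ̂–3σ̂, * = beyond 3σ̂; sign = side of CL): 1:+C, 2:+C, 3:+C, 4:-C, 5:-C, 6:-C, 7:+B, 8:-C, 9:-B, 10:-C, 11:-B, 12:-C, 13:-B, 14:-C, 15:-C
Rule 4 (eight consecutive points on the same side of the centre line) is satisfied at point 15.

rule 4 at point 15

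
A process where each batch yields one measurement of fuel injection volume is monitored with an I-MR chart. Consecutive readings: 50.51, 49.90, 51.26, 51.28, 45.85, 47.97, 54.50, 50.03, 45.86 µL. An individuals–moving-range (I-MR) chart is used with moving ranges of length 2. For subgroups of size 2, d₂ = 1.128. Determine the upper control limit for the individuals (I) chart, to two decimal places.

X̄ = (50.51 + 49.90 + 51.26 + 51.28 + 45.85 + 47.97 + 54.50 + 50.03 + 45.86) / 9 = 49.6844
Moving ranges: 0.61, 1.36, 0.02, 5.43, 2.12, 6.53, 4.47, 4.17; M̄R̄ = 24.7100 / 8 = 3.0888
UCL = X̄ + 3·M̄R̄/d₂ = 49.6844 + 3 × 3.0888 / 1.128 = 57.8992

57.90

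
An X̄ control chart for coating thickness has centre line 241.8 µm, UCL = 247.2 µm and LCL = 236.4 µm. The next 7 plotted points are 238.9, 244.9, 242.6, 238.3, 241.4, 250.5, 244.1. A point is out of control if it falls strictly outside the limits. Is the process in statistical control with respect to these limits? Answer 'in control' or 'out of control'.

Compare each point to [236.4, 247.2]: sample 6 = 250.5 > UCL.

out of control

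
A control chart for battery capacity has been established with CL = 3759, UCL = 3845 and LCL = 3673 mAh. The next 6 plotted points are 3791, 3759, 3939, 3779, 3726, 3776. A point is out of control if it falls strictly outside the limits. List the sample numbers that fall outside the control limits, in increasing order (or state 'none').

3

Compare each point to [3673, 3845]: sample 3 = 3939 > UCL.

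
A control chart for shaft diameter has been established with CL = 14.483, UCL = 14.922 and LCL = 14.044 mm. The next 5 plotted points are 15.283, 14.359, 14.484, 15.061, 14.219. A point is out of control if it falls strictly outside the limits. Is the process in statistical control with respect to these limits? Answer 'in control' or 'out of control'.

Compare each point to [14.044, 14.922]: sample 1 = 15.283 > UCL; sample 4 = 15.061 > UCL.

out of control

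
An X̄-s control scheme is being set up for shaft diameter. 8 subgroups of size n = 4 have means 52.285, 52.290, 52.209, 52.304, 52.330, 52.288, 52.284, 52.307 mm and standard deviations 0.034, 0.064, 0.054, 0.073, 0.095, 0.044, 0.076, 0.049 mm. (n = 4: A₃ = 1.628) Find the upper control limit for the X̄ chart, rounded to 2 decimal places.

52.39

X̄̄ = (52.285 + 52.290 + 52.209 + 52.304 + 52.330 + 52.288 + 52.284 + 52.307) / 8 = 52.2871
s̄ = (0.034 + 0.064 + 0.054 + 0.073 + 0.095 + 0.044 + 0.076 + 0.049) / 8 = 0.0611
UCL = X̄̄ + A₃·s̄ = 52.2871 + 1.628 × 0.0611 = 52.3866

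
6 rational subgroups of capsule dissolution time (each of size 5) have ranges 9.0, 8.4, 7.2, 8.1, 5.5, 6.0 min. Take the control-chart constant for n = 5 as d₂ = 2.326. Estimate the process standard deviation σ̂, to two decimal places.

R̄ = (9.0 + 8.4 + 7.2 + 8.1 + 5.5 + 6.0) / 6 = 7.3667
σ̂ = R̄ / d₂ = 7.3667 / 2.326 = 3.1671

3.17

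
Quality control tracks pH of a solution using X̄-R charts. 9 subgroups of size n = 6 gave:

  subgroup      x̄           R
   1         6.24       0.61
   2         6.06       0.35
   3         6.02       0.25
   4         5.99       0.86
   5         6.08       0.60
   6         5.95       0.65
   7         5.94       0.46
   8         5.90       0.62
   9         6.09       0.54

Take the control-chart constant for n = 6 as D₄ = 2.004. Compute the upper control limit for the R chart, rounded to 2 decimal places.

R̄ = (0.61 + 0.35 + 0.25 + 0.86 + 0.60 + 0.65 + 0.46 + 0.62 + 0.54) / 9 = 4.9400 / 9 = 0.5489
UCL_R = D₄·R̄ = 2.004 × 0.5489 = 1.1000

1.10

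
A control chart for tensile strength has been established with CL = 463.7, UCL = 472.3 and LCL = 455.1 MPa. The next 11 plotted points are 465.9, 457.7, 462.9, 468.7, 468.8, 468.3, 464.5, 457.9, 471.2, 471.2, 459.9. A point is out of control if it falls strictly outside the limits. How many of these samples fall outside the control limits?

0

All 11 points lie within [455.1, 472.3].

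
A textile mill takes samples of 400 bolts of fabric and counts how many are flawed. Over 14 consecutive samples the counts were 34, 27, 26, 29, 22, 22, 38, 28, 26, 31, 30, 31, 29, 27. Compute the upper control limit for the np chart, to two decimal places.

44.02

p̄ = Σdᵢ / (k·n) = 400 / (14 × 400) = 0.07143
UCL = np̄ + 3·√(np̄(1−p̄)) = 28.5714 + 3 × √(28.5714×0.92857) = 28.5714 + 3 × 5.1508 = 44.0238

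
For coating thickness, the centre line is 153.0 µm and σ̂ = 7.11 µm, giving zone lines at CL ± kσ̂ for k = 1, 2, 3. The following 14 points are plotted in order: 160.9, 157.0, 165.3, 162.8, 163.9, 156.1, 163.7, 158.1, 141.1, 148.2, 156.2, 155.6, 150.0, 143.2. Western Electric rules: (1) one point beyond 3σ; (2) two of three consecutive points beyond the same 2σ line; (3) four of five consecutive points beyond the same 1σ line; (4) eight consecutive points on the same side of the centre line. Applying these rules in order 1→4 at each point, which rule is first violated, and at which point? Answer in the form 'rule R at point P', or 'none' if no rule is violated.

rule 3 at point 5

Zone of each point (C = within 1σ̂, B = 1σ̂–2σ̂, A = 2σ̂–3σ̂, * = beyond 3σ̂; sign = side of CL): 1:+B, 2:+C, 3:+B, 4:+B, 5:+B, 6:+C, 7:+B, 8:+C, 9:-B, 10:-C, 11:+C, 12:+C, 13:-C, 14:-B
Rule 3 (four of five consecutive points beyond the same 1σ limit) is satisfied at point 5.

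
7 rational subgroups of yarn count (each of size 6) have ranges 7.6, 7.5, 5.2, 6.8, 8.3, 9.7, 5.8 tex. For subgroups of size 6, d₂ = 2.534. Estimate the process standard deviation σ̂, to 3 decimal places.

R̄ = (7.6 + 7.5 + 5.2 + 6.8 + 8.3 + 9.7 + 5.8) / 7 = 7.2714
σ̂ = R̄ / d₂ = 7.2714 / 2.534 = 2.8695

2.870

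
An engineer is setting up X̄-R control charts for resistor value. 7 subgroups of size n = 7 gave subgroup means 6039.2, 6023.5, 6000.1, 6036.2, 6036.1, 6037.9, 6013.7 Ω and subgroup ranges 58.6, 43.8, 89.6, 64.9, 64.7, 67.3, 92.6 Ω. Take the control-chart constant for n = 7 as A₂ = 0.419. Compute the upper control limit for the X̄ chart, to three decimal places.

X̄̄ = (6039.2 + 6023.5 + 6000.1 + 6036.2 + 6036.1 + 6037.9 + 6013.7) / 7 = 42186.7000 / 7 = 6026.6714
R̄ = (58.6 + 43.8 + 89.6 + 64.9 + 64.7 + 67.3 + 92.6) / 7 = 481.5000 / 7 = 68.7857
UCL = X̄̄ + A₂·R̄ = 6026.6714 + 0.419 × 68.7857 = 6055.4926

6055.493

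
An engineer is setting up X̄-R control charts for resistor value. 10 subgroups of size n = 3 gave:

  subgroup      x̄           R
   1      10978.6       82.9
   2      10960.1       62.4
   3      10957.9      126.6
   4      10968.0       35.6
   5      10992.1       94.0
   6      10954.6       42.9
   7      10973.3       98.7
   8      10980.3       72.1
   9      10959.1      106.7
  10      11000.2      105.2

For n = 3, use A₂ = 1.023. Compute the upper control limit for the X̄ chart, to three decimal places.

X̄̄ = (10978.6 + 10960.1 + 10957.9 + 10968.0 + 10992.1 + 10954.6 + 10973.3 + 10980.3 + 10959.1 + 11000.2) / 10 = 109724.2000 / 10 = 10972.4200
R̄ = (82.9 + 62.4 + 126.6 + 35.6 + 94.0 + 42.9 + 98.7 + 72.1 + 106.7 + 105.2) / 10 = 827.1000 / 10 = 82.7100
UCL = X̄̄ + A₂·R̄ = 10972.4200 + 1.023 × 82.7100 = 11057.0323

11057.032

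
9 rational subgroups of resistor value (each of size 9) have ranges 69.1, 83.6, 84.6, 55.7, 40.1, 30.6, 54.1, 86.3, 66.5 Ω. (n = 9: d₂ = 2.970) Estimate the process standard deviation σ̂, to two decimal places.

21.35

R̄ = (69.1 + 83.6 + 84.6 + 55.7 + 40.1 + 30.6 + 54.1 + 86.3 + 66.5) / 9 = 63.4000
σ̂ = R̄ / d₂ = 63.4000 / 2.970 = 21.3468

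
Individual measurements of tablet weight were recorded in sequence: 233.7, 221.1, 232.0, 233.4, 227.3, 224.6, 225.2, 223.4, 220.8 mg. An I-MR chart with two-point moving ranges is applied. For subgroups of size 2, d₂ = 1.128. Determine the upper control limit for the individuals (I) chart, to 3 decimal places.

239.699

X̄ = (233.7 + 221.1 + 232.0 + 233.4 + 227.3 + 224.6 + 225.2 + 223.4 + 220.8) / 9 = 226.8333
Moving ranges: 12.6, 10.9, 1.4, 6.1, 2.7, 0.6, 1.8, 2.6; M̄R̄ = 38.7000 / 8 = 4.8375
UCL = X̄ + 3·M̄R̄/d₂ = 226.8333 + 3 × 4.8375 / 1.128 = 239.6990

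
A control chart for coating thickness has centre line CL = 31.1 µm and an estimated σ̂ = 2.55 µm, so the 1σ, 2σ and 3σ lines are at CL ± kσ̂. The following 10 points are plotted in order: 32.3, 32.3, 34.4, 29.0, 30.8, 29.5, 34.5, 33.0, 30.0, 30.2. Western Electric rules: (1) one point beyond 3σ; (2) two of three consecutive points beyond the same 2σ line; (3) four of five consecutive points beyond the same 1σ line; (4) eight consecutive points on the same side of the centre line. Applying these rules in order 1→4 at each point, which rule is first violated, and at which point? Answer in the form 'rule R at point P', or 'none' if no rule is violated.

Zone of each point (C = within 1σ̂, B = 1σ̂–2σ̂, A = 2σ̂–3σ̂, * = beyond 3σ̂; sign = side of CL): 1:+C, 2:+C, 3:+B, 4:-C, 5:-C, 6:-C, 7:+B, 8:+C, 9:-C, 10:-C
No rule fires across all 10 points.

none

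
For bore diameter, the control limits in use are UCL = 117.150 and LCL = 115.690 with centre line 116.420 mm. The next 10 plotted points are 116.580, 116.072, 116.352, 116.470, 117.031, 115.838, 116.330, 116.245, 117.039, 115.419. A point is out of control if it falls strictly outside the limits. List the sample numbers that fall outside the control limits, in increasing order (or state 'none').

10

Compare each point to [115.690, 117.150]: sample 10 = 115.419 < LCL.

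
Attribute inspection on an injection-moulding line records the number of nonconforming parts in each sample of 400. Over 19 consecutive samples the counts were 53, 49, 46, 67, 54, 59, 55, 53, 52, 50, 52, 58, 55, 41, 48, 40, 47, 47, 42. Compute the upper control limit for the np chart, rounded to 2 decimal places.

p̄ = Σdᵢ / (k·n) = 968 / (19 × 400) = 0.12737
UCL = np̄ + 3·√(np̄(1−p̄)) = 50.9474 + 3 × √(50.9474×0.87263) = 50.9474 + 3 × 6.6677 = 70.9505

70.95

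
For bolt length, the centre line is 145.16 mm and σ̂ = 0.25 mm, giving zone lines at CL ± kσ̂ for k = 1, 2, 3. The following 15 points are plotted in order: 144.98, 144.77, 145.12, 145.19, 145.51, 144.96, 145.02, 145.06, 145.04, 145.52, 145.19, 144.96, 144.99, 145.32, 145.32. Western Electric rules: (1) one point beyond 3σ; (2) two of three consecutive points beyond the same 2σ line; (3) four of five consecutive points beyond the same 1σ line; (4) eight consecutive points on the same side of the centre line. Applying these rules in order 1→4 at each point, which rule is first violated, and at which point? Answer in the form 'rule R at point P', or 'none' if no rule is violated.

none

Zone of each point (C = within 1σ̂, B = 1σ̂–2σ̂, A = 2σ̂–3σ̂, * = beyond 3σ̂; sign = side of CL): 1:-C, 2:-B, 3:-C, 4:+C, 5:+B, 6:-C, 7:-C, 8:-C, 9:-C, 10:+B, 11:+C, 12:-C, 13:-C, 14:+C, 15:+C
No rule fires across all 15 points.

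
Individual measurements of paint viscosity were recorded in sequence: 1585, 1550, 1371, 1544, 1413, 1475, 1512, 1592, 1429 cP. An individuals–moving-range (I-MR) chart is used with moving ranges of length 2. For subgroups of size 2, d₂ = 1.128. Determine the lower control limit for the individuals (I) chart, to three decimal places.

X̄ = (1585 + 1550 + 1371 + 1544 + 1413 + 1475 + 1512 + 1592 + 1429) / 9 = 1496.7778
Moving ranges: 35, 179, 173, 131, 62, 37, 80, 163; M̄R̄ = 860.0000 / 8 = 107.5000
LCL = X̄ − 3·M̄R̄/d₂ = 1496.7778 − 3 × 107.5000 / 1.128 = 1210.8735

1210.874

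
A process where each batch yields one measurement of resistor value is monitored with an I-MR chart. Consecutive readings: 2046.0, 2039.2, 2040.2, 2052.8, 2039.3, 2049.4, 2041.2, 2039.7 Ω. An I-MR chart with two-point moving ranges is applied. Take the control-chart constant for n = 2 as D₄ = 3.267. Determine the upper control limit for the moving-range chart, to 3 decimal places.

25.063

Moving ranges: 6.8, 1.0, 12.6, 13.5, 10.1, 8.2, 1.5; M̄R̄ = 53.7000 / 7 = 7.6714
UCL_MR = D₄·M̄R̄ = 3.267 × 7.6714 = 25.0626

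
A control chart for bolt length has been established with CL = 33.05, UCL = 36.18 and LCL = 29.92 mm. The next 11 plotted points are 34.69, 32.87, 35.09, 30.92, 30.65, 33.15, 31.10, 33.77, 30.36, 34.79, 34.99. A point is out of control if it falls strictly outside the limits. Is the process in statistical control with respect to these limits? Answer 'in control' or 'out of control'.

in control

All 11 points lie within [29.92, 36.18].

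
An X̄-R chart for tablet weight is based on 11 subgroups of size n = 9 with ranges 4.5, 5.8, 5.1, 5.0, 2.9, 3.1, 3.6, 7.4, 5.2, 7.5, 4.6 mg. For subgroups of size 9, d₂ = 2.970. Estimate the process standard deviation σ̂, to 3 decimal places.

1.674

R̄ = (4.5 + 5.8 + 5.1 + 5.0 + 2.9 + 3.1 + 3.6 + 7.4 + 5.2 + 7.5 + 4.6) / 11 = 4.9727
σ̂ = R̄ / d₂ = 4.9727 / 2.970 = 1.6743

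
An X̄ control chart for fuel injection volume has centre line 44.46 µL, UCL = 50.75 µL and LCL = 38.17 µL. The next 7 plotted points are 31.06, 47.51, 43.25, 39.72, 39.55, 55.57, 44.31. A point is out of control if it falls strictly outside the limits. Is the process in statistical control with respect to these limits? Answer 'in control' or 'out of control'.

out of control

Compare each point to [38.17, 50.75]: sample 1 = 31.06 < LCL; sample 6 = 55.57 > UCL.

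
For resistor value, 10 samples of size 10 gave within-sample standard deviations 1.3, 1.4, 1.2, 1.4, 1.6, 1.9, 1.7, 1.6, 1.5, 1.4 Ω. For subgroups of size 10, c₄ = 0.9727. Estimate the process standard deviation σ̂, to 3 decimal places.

1.542

s̄ = (1.3 + 1.4 + 1.2 + 1.4 + 1.6 + 1.9 + 1.7 + 1.6 + 1.5 + 1.4) / 10 = 1.5000
σ̂ = s̄ / c₄ = 1.5000 / 0.9727 = 1.5421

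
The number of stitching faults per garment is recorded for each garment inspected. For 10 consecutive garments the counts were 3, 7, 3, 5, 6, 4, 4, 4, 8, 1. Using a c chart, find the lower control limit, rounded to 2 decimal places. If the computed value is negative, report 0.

0.00

c̄ = (3 + 7 + 3 + 5 + 6 + 4 + 4 + 4 + 8 + 1) / 10 = 45 / 10 = 4.5000
LCL = c̄ − 3√c̄ = 4.5000 − 3 × 2.1213 = -1.8640 → 0 (cannot be negative)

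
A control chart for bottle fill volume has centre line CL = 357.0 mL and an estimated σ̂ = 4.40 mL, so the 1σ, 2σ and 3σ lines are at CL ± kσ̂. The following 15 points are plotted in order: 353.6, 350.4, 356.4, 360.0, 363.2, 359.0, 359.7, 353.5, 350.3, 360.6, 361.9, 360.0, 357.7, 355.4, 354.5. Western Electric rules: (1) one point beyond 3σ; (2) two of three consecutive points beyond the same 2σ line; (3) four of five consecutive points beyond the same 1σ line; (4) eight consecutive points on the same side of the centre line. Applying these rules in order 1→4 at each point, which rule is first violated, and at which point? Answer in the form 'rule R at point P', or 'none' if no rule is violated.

none

Zone of each point (C = within 1σ̂, B = 1σ̂–2σ̂, A = 2σ̂–3σ̂, * = beyond 3σ̂; sign = side of CL): 1:-C, 2:-B, 3:-C, 4:+C, 5:+B, 6:+C, 7:+C, 8:-C, 9:-B, 10:+C, 11:+B, 12:+C, 13:+C, 14:-C, 15:-C
No rule fires across all 15 points.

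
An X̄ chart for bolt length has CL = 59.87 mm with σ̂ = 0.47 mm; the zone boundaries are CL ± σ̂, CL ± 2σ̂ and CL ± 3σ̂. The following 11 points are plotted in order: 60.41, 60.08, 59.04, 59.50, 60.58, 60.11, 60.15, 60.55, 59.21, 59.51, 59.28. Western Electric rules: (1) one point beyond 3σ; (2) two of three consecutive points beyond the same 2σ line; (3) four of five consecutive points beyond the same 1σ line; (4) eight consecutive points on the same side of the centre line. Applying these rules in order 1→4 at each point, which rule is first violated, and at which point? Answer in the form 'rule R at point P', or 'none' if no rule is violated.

Zone of each point (C = within 1σ̂, B = 1σ̂–2σ̂, A = 2σ̂–3σ̂, * = beyond 3σ̂; sign = side of CL): 1:+B, 2:+C, 3:-B, 4:-C, 5:+B, 6:+C, 7:+C, 8:+B, 9:-B, 10:-C, 11:-B
No rule fires across all 11 points.

none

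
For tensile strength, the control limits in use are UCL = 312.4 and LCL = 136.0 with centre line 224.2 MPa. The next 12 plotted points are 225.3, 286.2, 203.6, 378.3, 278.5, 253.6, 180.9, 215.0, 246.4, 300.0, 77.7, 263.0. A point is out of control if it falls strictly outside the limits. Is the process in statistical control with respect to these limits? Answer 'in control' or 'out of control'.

Compare each point to [136.0, 312.4]: sample 4 = 378.3 > UCL; sample 11 = 77.7 < LCL.

out of control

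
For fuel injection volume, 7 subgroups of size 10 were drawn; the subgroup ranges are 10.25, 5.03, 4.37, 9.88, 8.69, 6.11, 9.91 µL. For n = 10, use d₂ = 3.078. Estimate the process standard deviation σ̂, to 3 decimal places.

R̄ = (10.25 + 5.03 + 4.37 + 9.88 + 8.69 + 6.11 + 9.91) / 7 = 7.7486
σ̂ = R̄ / d₂ = 7.7486 / 3.078 = 2.5174

2.517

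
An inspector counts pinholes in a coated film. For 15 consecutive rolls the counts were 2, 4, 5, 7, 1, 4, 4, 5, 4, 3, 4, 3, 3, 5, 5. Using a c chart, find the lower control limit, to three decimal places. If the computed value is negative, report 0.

0.000

c̄ = (2 + 4 + 5 + 7 + 1 + 4 + 4 + 5 + 4 + 3 + 4 + 3 + 3 + 5 + 5) / 15 = 59 / 15 = 3.9333
LCL = c̄ − 3√c̄ = 3.9333 − 3 × 1.9833 = -2.0165 → 0 (cannot be negative)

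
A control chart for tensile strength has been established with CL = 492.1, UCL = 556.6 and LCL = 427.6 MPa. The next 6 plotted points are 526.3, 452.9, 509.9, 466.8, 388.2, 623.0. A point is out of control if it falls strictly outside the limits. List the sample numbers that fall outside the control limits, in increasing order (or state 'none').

Compare each point to [427.6, 556.6]: sample 5 = 388.2 < LCL; sample 6 = 623.0 > UCL.

5, 6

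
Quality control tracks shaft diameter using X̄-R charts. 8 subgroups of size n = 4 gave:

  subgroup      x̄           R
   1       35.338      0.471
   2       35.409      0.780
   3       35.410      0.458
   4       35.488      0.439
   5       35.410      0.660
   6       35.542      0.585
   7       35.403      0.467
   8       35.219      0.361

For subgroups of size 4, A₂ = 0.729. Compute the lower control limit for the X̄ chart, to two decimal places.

35.02

X̄̄ = (35.338 + 35.409 + 35.410 + 35.488 + 35.410 + 35.542 + 35.403 + 35.219) / 8 = 283.2190 / 8 = 35.4024
R̄ = (0.471 + 0.780 + 0.458 + 0.439 + 0.660 + 0.585 + 0.467 + 0.361) / 8 = 4.2210 / 8 = 0.5276
LCL = X̄̄ − A₂·R̄ = 35.4024 − 0.729 × 0.5276 = 35.0177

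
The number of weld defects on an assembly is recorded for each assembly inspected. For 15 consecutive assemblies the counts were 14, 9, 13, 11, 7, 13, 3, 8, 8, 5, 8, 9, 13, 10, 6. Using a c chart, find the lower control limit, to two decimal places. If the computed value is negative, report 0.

0.07

c̄ = (14 + 9 + 13 + 11 + 7 + 13 + 3 + 8 + 8 + 5 + 8 + 9 + 13 + 10 + 6) / 15 = 137 / 15 = 9.1333
LCL = c̄ − 3√c̄ = 9.1333 − 3 × 3.0221 = 0.0669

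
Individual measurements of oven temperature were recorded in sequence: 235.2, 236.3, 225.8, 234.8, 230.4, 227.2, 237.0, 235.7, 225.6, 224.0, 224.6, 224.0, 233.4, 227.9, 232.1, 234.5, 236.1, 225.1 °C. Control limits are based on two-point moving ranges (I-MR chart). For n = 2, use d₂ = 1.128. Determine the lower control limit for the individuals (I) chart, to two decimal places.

X̄ = (235.2 + 236.3 + 225.8 + 234.8 + 230.4 + 227.2 + 237.0 + 235.7 + 225.6 + 224.0 + 224.6 + 224.0 + 233.4 + 227.9 + 232.1 + 234.5 + 236.1 + 225.1) / 18 = 230.5389
Moving ranges: 1.1, 10.5, 9.0, 4.4, 3.2, 9.8, 1.3, 10.1, 1.6, 0.6, 0.6, 9.4, 5.5, 4.2, 2.4, 1.6, 11.0; M̄R̄ = 86.3000 / 17 = 5.0765
LCL = X̄ − 3·M̄R̄/d₂ = 230.5389 − 3 × 5.0765 / 1.128 = 217.0376

217.04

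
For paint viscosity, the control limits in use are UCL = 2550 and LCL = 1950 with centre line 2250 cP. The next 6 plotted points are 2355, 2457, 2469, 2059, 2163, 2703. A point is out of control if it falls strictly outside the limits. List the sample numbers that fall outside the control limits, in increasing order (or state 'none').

6

Compare each point to [1950, 2550]: sample 6 = 2703 > UCL.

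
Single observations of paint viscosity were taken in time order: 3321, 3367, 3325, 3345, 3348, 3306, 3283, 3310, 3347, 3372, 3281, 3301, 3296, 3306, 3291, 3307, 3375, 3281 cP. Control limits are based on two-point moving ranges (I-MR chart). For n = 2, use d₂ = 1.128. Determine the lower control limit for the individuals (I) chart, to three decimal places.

3228.747

X̄ = (3321 + 3367 + 3325 + 3345 + 3348 + 3306 + 3283 + 3310 + 3347 + 3372 + 3281 + 3301 + 3296 + 3306 + 3291 + 3307 + 3375 + 3281) / 18 = 3320.1111
Moving ranges: 46, 42, 20, 3, 42, 23, 27, 37, 25, 91, 20, 5, 10, 15, 16, 68, 94; M̄R̄ = 584.0000 / 17 = 34.3529
LCL = X̄ − 3·M̄R̄/d₂ = 3320.1111 − 3 × 34.3529 / 1.128 = 3228.7469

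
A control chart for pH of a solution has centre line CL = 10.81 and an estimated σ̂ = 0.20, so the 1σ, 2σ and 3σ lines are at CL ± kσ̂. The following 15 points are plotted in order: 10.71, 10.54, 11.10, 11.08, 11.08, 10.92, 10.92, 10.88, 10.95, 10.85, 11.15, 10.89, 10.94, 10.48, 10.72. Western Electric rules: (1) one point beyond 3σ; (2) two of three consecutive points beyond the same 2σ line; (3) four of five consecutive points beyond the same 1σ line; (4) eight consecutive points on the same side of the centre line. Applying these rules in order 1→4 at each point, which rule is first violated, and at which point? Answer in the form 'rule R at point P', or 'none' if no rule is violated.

rule 4 at point 10

Zone of each point (C = within 1σ̂, B = 1σ̂–2σ̂, A = 2σ̂–3σ̂, * = beyond 3σ̂; sign = side of CL): 1:-C, 2:-B, 3:+B, 4:+B, 5:+B, 6:+C, 7:+C, 8:+C, 9:+C, 10:+C, 11:+B, 12:+C, 13:+C, 14:-B, 15:-C
Rule 4 (eight consecutive points on the same side of the centre line) is satisfied at point 10.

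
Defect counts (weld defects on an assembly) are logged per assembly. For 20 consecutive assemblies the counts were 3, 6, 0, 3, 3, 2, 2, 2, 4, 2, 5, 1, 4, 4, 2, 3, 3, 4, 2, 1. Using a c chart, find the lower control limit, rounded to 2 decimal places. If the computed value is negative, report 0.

0.00

c̄ = (3 + 6 + 0 + 3 + 3 + 2 + 2 + 2 + 4 + 2 + 5 + 1 + 4 + 4 + 2 + 3 + 3 + 4 + 2 + 1) / 20 = 56 / 20 = 2.8000
LCL = c̄ − 3√c̄ = 2.8000 − 3 × 1.6733 = -2.2200 → 0 (cannot be negative)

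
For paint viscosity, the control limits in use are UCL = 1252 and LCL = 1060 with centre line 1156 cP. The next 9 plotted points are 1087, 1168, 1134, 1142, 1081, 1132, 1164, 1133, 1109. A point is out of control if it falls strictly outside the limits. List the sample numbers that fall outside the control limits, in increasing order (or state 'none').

All 9 points lie within [1060, 1252].

none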